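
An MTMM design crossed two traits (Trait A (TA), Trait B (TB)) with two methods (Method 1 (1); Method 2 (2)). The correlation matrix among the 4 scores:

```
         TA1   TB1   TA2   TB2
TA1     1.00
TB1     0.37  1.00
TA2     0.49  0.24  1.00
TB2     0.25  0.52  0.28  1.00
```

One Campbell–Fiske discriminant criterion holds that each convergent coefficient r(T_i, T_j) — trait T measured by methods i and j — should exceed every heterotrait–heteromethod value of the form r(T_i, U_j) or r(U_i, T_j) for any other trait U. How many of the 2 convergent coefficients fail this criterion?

0

Convergent coefficients and their comparison sets:
TA (methods 1·2): 0.49 vs {0.25, 0.24} → pass.
TB (methods 1·2): 0.52 vs {0.24, 0.25} → pass.
0 of 2 fail.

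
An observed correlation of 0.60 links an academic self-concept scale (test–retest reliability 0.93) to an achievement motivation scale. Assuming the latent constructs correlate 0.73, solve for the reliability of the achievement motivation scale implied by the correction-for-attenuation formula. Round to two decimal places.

r_true = r_obs / √(r_xx · r_yy) ⇒ 0.73 = 0.60 / √(0.93 · r_yy).
√(0.93 · r_yy) = 0.60 / 0.73 = 0.8219; 0.93 · r_yy = 0.6755; r_yy = 0.6755 / 0.93 ≈ 0.73.

0.73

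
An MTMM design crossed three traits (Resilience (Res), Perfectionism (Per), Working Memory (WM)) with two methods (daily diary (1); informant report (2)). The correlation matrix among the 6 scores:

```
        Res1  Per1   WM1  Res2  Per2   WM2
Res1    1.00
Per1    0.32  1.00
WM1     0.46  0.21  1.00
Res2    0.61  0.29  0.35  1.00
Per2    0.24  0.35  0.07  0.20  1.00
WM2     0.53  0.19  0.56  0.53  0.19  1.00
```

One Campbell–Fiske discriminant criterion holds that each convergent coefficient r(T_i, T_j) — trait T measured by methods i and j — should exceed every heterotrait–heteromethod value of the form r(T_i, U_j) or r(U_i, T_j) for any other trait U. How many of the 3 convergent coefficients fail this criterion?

Checking each validity diagonal entry against its comparison values:
Res (methods 1·2): 0.61 vs {0.24, 0.29, 0.53, 0.35} → pass.
Per (methods 1·2): 0.35 vs {0.29, 0.24, 0.19, 0.07} → pass.
WM (methods 1·2): 0.56 vs {0.35, 0.53, 0.07, 0.19} → pass.
0 of 3 fail.

0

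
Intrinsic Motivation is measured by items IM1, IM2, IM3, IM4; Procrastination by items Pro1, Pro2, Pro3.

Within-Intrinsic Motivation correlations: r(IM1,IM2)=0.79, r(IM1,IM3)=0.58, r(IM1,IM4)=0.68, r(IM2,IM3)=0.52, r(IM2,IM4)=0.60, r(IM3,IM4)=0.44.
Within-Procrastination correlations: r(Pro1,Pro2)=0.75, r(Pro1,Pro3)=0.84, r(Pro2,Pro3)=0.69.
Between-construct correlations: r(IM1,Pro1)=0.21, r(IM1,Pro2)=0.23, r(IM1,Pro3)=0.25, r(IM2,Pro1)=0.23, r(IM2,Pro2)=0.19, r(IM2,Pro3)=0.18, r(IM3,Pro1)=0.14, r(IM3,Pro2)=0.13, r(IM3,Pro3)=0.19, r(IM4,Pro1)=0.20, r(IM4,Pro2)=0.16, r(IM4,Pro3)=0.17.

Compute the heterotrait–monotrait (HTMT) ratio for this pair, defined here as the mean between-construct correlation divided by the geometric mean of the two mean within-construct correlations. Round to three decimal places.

Mean between = 2.28/12 = 0.1900.
Mean within-IM = 3.61/6 = 0.6017; mean within-Pro = 2.28/3 = 0.7600.
Geometric mean = √(0.6017 × 0.7600) = 0.6762.
HTMT = 0.1900 / 0.6762 = 0.281.

0.281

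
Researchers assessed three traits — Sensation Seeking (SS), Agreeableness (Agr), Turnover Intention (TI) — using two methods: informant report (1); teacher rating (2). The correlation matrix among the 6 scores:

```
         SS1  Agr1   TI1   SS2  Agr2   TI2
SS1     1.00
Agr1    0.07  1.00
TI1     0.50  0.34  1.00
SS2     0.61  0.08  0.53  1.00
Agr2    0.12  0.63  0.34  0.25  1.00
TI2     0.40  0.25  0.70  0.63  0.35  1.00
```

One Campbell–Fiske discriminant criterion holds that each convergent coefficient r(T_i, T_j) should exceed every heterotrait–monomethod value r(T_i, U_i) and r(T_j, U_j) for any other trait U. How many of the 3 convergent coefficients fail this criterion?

Checking each validity diagonal entry against its comparison values:
SS (methods 1·2): 0.61 vs {0.07, 0.25, 0.50, 0.63} → fail.
Agr (methods 1·2): 0.63 vs {0.07, 0.25, 0.34, 0.35} → pass.
TI (methods 1·2): 0.70 vs {0.50, 0.63, 0.34, 0.35} → pass.
1 of 3 fail.

1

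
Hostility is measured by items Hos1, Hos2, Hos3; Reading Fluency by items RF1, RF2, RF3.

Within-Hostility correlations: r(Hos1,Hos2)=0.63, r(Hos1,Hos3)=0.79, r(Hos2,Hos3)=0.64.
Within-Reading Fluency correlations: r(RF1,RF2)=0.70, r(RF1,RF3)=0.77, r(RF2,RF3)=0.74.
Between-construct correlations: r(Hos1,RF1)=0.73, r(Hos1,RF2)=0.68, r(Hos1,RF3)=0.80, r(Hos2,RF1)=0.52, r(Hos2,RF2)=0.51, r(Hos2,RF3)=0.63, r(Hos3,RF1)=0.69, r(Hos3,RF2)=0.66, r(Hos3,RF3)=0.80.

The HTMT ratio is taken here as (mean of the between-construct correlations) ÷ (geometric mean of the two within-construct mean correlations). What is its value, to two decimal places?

Mean heterotrait r = 6.02/9 = 0.6689.
Mean within-Hos = 2.06/3 = 0.6867; mean within-RF = 2.21/3 = 0.7367.
Geometric mean = √(0.6867 × 0.7367) = 0.7113.
HTMT = 0.6689 / 0.7113 = 0.94.

0.94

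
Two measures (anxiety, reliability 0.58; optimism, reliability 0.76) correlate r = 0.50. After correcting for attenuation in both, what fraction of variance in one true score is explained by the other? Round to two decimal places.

Disattenuated r = 0.50 / √(0.58 × 0.76) = 0.50 / 0.6639 = 0.7531.
Shared true-score variance = 0.7531² = 0.5672 ≈ 0.57.

0.57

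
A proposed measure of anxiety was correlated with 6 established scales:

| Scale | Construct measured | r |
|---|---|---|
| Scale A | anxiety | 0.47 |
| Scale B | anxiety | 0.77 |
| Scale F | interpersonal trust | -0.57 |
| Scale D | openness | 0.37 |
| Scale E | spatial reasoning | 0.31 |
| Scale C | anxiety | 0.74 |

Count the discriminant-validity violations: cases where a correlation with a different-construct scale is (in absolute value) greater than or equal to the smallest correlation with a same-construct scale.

1

Convergent (same construct = anxiety): Scale A, Scale B, Scale C.
Smallest convergent = 0.47. Discriminant |r|: 0.57, 0.37, 0.31; count ≥ 0.47 → 1.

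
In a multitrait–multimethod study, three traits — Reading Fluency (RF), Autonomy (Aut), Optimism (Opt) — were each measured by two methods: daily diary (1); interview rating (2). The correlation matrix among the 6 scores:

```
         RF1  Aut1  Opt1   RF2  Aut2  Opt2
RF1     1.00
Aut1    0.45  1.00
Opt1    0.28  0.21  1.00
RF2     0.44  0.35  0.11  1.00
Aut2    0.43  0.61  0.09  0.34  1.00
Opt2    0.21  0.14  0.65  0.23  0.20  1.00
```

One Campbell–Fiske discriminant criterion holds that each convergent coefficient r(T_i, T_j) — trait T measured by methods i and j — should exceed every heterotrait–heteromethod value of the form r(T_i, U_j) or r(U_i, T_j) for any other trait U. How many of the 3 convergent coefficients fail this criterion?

Checking each validity diagonal entry against its comparison values:
RF (methods 1·2): 0.44 vs {0.43, 0.35, 0.21, 0.11} → pass.
Aut (methods 1·2): 0.61 vs {0.35, 0.43, 0.14, 0.09} → pass.
Opt (methods 1·2): 0.65 vs {0.11, 0.21, 0.09, 0.14} → pass.
0 of 3 fail.

0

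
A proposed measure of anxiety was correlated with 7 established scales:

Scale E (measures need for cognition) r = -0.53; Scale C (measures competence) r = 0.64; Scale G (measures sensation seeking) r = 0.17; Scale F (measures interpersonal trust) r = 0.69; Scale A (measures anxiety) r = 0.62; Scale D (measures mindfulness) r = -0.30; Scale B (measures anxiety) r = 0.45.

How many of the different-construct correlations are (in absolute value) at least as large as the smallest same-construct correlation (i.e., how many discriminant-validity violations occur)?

Convergent (same construct = anxiety): Scale A, Scale B.
Smallest convergent = 0.45. Discriminant |r|: 0.53, 0.64, 0.17, 0.69, 0.30; count ≥ 0.45 → 3.

3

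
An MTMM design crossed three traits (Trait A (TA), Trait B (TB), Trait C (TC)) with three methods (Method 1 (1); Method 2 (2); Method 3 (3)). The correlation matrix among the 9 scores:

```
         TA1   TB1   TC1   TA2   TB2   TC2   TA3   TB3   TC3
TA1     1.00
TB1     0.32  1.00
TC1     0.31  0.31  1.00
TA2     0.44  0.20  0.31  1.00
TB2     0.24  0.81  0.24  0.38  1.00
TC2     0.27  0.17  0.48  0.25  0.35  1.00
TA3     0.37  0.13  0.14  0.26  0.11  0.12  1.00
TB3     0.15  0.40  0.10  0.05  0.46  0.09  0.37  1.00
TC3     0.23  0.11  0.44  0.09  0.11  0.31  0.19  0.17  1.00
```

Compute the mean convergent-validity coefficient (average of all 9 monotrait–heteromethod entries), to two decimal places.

Convergent values: 0.44, 0.37, 0.26, 0.81, 0.40, 0.46, 0.48, 0.44, 0.31; mean = 3.97/9 = 0.44.

0.44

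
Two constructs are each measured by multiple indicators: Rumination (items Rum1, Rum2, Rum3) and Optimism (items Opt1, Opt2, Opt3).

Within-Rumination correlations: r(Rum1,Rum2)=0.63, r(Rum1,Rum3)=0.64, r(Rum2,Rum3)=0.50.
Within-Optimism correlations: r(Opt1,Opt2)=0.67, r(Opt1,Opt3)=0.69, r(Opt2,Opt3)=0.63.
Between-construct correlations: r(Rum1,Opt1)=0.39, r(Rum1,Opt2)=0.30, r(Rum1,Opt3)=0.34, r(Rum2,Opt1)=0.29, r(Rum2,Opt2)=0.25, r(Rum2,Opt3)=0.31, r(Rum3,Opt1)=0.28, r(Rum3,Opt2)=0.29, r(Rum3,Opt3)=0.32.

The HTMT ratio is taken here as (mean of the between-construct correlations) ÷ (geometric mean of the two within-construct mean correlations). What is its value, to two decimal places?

Mean heterotrait r = 2.77/9 = 0.3078.
Mean within-Rum = 1.77/3 = 0.5900; mean within-Opt = 1.99/3 = 0.6633.
Geometric mean = √(0.5900 × 0.6633) = 0.6256.
HTMT = 0.3078 / 0.6256 = 0.49.

0.49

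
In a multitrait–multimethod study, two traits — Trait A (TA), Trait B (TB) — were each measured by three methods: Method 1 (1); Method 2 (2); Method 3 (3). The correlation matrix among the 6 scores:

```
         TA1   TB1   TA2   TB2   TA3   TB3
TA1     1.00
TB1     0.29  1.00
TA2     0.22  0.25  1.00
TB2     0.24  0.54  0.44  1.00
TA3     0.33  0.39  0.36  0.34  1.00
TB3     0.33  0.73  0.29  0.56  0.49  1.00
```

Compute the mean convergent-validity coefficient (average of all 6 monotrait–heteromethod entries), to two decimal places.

0.46

Convergent values: 0.22, 0.33, 0.36, 0.54, 0.73, 0.56; mean = 2.74/6 = 0.46.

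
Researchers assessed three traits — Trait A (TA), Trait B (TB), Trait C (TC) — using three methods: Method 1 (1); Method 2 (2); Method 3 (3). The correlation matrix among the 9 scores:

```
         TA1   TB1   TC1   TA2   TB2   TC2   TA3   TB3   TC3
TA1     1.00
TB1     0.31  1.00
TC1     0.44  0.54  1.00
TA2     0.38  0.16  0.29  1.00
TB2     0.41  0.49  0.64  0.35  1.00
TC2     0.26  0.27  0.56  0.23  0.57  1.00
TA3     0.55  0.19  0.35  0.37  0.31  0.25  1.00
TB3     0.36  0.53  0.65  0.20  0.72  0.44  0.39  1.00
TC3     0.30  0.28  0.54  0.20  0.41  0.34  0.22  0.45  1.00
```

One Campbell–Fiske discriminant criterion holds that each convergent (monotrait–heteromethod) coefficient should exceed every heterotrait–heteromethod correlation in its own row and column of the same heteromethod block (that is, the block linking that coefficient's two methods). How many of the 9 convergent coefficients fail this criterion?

Convergent coefficients and their comparison sets:
TA (methods 1·2): 0.38 vs {0.41, 0.16, 0.26, 0.29} → fail.
TA (methods 1·3): 0.55 vs {0.36, 0.19, 0.30, 0.35} → pass.
TA (methods 2·3): 0.37 vs {0.20, 0.31, 0.20, 0.25} → pass.
TB (methods 1·2): 0.49 vs {0.16, 0.41, 0.27, 0.64} → fail.
TB (methods 1·3): 0.53 vs {0.19, 0.36, 0.28, 0.65} → fail.
TB (methods 2·3): 0.72 vs {0.31, 0.20, 0.41, 0.44} → pass.
TC (methods 1·2): 0.56 vs {0.29, 0.26, 0.64, 0.27} → fail.
TC (methods 1·3): 0.54 vs {0.35, 0.30, 0.65, 0.28} → fail.
TC (methods 2·3): 0.34 vs {0.25, 0.20, 0.44, 0.41} → fail.
6 of 9 fail.

6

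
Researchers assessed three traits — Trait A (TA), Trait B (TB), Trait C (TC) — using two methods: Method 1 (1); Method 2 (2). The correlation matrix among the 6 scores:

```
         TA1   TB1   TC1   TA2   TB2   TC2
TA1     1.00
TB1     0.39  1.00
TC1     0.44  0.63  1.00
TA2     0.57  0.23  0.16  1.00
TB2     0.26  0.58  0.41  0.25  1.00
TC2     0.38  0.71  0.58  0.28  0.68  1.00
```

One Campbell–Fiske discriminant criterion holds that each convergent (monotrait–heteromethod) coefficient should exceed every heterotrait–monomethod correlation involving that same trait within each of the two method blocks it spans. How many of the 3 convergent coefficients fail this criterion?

2

Checking each validity diagonal entry against its comparison values:
TA (methods 1·2): 0.57 vs {0.39, 0.25, 0.44, 0.28} → pass.
TB (methods 1·2): 0.58 vs {0.39, 0.25, 0.63, 0.68} → fail.
TC (methods 1·2): 0.58 vs {0.44, 0.28, 0.63, 0.68} → fail.
2 of 3 fail.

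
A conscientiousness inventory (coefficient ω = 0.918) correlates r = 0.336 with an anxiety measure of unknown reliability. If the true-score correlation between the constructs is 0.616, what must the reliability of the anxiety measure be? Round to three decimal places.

r_true = r_obs / √(r_xx · r_yy) ⇒ 0.616 = 0.336 / √(0.918 · r_yy).
√(0.918 · r_yy) = 0.336 / 0.616 = 0.5455; 0.918 · r_yy = 0.2976; r_yy = 0.2976 / 0.918 ≈ 0.324.

0.324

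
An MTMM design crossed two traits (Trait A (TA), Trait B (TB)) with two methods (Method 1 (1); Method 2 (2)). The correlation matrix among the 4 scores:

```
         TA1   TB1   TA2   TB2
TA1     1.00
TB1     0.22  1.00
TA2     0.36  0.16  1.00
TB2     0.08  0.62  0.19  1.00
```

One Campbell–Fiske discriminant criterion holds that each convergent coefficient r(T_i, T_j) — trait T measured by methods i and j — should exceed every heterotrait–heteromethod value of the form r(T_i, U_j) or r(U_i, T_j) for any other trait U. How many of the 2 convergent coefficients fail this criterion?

Checking each validity diagonal entry against its comparison values:
TA (methods 1·2): 0.36 vs {0.08, 0.16} → pass.
TB (methods 1·2): 0.62 vs {0.16, 0.08} → pass.
0 of 2 fail.

0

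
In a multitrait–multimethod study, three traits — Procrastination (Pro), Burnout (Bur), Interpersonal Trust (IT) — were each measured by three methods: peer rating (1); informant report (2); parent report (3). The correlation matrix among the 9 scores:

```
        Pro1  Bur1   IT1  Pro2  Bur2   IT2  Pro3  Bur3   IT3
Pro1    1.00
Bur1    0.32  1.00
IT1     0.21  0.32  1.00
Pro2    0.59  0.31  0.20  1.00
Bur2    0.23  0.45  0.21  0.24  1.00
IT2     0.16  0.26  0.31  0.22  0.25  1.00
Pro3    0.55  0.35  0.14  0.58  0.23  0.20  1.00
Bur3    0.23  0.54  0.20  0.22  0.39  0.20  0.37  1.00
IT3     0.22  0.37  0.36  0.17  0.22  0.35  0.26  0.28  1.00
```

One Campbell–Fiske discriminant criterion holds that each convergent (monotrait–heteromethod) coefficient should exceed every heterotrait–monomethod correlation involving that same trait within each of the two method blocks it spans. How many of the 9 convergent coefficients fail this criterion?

1

Checking each validity diagonal entry against its comparison values:
Pro (methods 1·2): 0.59 vs {0.32, 0.24, 0.21, 0.22} → pass.
Pro (methods 1·3): 0.55 vs {0.32, 0.37, 0.21, 0.26} → pass.
Pro (methods 2·3): 0.58 vs {0.24, 0.37, 0.22, 0.26} → pass.
Bur (methods 1·2): 0.45 vs {0.32, 0.24, 0.32, 0.25} → pass.
Bur (methods 1·3): 0.54 vs {0.32, 0.37, 0.32, 0.28} → pass.
Bur (methods 2·3): 0.39 vs {0.24, 0.37, 0.25, 0.28} → pass.
IT (methods 1·2): 0.31 vs {0.21, 0.22, 0.32, 0.25} → fail.
IT (methods 1·3): 0.36 vs {0.21, 0.26, 0.32, 0.28} → pass.
IT (methods 2·3): 0.35 vs {0.22, 0.26, 0.25, 0.28} → pass.
1 of 9 fail.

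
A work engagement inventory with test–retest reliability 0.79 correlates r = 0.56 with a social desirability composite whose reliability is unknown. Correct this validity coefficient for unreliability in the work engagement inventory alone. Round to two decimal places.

Single correction: r_c = r_obs / √r_xx = 0.56 / √0.79 = 0.56 / 0.8888 ≈ 0.63.

0.63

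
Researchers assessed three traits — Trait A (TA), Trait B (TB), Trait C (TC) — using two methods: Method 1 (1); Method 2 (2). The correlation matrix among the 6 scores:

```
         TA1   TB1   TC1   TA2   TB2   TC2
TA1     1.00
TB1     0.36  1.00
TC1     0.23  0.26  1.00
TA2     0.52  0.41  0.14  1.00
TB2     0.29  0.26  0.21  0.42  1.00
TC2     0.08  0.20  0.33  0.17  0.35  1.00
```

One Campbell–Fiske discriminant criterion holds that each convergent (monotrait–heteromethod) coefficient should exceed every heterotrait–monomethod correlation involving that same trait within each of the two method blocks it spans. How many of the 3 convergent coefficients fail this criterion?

Checking each validity diagonal entry against its comparison values:
TA (methods 1·2): 0.52 vs {0.36, 0.42, 0.23, 0.17} → pass.
TB (methods 1·2): 0.26 vs {0.36, 0.42, 0.26, 0.35} → fail.
TC (methods 1·2): 0.33 vs {0.23, 0.17, 0.26, 0.35} → fail.
2 of 3 fail.

2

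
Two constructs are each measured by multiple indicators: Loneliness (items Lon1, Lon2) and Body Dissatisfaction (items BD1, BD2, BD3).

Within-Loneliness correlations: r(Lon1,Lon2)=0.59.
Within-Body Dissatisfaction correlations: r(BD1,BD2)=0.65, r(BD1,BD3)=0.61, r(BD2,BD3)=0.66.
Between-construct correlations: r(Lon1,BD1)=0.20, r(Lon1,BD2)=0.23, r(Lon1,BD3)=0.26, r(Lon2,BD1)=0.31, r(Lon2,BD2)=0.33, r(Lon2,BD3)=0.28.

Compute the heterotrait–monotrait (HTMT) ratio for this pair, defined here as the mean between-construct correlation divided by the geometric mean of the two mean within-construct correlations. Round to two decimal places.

0.44

Mean between = 1.61/6 = 0.2683.
Mean within-Lon = 0.59/1 = 0.5900; mean within-BD = 1.92/3 = 0.6400.
Geometric mean = √(0.5900 × 0.6400) = 0.6145.
HTMT = 0.2683 / 0.6145 = 0.44.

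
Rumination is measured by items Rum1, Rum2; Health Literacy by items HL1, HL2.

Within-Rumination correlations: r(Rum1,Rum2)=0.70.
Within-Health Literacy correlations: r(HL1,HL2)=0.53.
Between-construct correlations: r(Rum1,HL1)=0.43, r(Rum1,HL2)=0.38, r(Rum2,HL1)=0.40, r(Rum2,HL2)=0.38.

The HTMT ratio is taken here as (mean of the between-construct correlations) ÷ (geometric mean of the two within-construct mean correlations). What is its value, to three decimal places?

0.653

Mean between = 1.59/4 = 0.3975.
Mean within-Rum = 0.70/1 = 0.7000; mean within-HL = 0.53/1 = 0.5300.
Geometric mean = √(0.7000 × 0.5300) = 0.6091.
HTMT = 0.3975 / 0.6091 = 0.653.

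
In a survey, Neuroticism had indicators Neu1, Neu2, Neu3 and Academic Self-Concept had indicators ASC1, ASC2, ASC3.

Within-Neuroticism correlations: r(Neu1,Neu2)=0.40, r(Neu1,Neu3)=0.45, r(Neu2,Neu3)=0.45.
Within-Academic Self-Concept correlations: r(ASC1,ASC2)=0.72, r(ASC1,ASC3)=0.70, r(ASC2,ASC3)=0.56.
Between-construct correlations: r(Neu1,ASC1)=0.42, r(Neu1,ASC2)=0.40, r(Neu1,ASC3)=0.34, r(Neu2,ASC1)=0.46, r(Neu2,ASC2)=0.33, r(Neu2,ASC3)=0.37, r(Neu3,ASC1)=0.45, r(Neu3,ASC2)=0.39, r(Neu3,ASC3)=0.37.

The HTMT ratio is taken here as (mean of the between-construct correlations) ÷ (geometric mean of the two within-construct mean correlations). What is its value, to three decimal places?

Mean between = 3.53/9 = 0.3922.
Mean within-Neu = 1.30/3 = 0.4333; mean within-ASC = 1.98/3 = 0.6600.
Geometric mean = √(0.4333 × 0.6600) = 0.5348.
HTMT = 0.3922 / 0.5348 = 0.733.

0.733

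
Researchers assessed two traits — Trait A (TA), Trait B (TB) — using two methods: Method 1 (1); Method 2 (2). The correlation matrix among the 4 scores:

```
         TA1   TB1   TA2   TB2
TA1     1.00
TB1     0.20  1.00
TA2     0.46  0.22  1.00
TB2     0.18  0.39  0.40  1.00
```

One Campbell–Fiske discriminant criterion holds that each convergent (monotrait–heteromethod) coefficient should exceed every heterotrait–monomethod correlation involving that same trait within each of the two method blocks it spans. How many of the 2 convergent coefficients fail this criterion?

Each convergent coefficient versus the relevant comparison correlations:
TA (methods 1·2): 0.46 vs {0.20, 0.40} → pass.
TB (methods 1·2): 0.39 vs {0.20, 0.40} → fail.
1 of 2 fail.

1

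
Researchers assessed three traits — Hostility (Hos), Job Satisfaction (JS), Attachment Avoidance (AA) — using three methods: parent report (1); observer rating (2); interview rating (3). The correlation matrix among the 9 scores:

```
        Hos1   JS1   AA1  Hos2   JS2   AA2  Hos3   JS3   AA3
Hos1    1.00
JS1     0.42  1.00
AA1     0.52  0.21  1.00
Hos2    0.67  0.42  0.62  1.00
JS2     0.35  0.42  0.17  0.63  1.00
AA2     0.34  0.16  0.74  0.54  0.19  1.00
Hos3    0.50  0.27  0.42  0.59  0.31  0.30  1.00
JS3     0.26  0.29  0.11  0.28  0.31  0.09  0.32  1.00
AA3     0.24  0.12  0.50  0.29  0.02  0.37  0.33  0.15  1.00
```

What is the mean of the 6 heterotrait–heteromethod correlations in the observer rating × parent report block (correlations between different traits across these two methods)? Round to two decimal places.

0.34

HTHM values (method 2 × method 1): 0.42, 0.62, 0.35, 0.17, 0.34, 0.16; mean = 2.06/6 = 0.34.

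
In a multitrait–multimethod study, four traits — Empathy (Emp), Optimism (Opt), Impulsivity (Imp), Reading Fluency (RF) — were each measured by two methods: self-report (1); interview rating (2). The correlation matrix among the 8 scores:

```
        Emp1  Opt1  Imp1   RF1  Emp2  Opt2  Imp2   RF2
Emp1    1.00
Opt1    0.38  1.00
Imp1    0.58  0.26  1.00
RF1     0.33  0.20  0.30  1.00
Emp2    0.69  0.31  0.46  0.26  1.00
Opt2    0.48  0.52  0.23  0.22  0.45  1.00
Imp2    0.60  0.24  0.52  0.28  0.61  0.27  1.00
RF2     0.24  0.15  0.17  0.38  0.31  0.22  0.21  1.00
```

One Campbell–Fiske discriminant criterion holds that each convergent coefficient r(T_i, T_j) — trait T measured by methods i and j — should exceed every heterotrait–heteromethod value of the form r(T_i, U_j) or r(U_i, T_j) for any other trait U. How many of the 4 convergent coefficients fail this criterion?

1

Checking each validity diagonal entry against its comparison values:
Emp (methods 1·2): 0.69 vs {0.48, 0.31, 0.60, 0.46, 0.24, 0.26} → pass.
Opt (methods 1·2): 0.52 vs {0.31, 0.48, 0.24, 0.23, 0.15, 0.22} → pass.
Imp (methods 1·2): 0.52 vs {0.46, 0.60, 0.23, 0.24, 0.17, 0.28} → fail.
RF (methods 1·2): 0.38 vs {0.26, 0.24, 0.22, 0.15, 0.28, 0.17} → pass.
1 of 4 fail.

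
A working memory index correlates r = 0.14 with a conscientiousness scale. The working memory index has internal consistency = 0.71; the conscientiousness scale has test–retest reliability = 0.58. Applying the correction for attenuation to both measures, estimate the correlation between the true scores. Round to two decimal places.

r_true = r_obs / √(r_xx · r_yy) = 0.14 / √(0.71 × 0.58) = 0.14 / √0.4118 = 0.14 / 0.6417 ≈ 0.22.

0.22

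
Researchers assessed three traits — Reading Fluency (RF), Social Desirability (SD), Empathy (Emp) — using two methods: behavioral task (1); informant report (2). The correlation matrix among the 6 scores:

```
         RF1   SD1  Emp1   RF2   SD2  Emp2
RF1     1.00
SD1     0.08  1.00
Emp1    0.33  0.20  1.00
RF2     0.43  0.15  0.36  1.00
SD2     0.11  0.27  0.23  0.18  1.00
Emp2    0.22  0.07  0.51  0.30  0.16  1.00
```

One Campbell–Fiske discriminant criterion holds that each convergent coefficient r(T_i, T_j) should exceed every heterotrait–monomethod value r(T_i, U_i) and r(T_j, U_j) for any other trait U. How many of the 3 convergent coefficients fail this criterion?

0

Convergent coefficients and their comparison sets:
RF (methods 1·2): 0.43 vs {0.08, 0.18, 0.33, 0.30} → pass.
SD (methods 1·2): 0.27 vs {0.08, 0.18, 0.20, 0.16} → pass.
Emp (methods 1·2): 0.51 vs {0.33, 0.30, 0.20, 0.16} → pass.
0 of 3 fail.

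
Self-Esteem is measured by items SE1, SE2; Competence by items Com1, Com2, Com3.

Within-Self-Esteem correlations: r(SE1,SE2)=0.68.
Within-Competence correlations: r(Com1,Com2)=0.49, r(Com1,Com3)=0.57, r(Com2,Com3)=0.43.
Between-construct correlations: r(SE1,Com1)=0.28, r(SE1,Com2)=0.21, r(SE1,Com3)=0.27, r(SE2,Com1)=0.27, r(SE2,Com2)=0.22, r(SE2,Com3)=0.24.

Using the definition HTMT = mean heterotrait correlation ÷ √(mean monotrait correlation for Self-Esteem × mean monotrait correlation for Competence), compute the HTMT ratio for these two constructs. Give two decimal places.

Mean heterotrait r = 1.49/6 = 0.2483.
Mean within-SE = 0.68/1 = 0.6800; mean within-Com = 1.49/3 = 0.4967.
Geometric mean = √(0.6800 × 0.4967) = 0.5812.
HTMT = 0.2483 / 0.5812 = 0.43.

0.43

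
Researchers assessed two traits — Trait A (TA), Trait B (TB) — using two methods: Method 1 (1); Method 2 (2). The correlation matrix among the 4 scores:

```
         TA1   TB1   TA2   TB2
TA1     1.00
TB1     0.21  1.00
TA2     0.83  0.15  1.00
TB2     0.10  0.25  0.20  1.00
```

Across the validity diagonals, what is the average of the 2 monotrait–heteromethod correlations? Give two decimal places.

Convergent values: 0.83, 0.25; mean = 1.08/2 = 0.54.

0.54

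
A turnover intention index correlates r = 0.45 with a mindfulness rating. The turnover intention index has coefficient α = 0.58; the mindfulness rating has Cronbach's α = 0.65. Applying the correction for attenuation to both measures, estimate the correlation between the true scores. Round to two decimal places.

r_true = r_obs / √(r_xx · r_yy) = 0.45 / √(0.58 × 0.65) = 0.45 / √0.3770 = 0.45 / 0.6140 ≈ 0.73.

0.73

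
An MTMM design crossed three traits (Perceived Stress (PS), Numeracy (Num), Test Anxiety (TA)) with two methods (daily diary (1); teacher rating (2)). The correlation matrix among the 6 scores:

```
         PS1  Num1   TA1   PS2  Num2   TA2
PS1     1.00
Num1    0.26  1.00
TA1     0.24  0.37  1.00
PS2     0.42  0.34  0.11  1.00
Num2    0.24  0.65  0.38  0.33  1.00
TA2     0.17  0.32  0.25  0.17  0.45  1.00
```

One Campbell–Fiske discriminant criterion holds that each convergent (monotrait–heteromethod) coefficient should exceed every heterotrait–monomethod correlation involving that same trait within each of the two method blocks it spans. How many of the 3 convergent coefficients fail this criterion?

Checking each validity diagonal entry against its comparison values:
PS (methods 1·2): 0.42 vs {0.26, 0.33, 0.24, 0.17} → pass.
Num (methods 1·2): 0.65 vs {0.26, 0.33, 0.37, 0.45} → pass.
TA (methods 1·2): 0.25 vs {0.24, 0.17, 0.37, 0.45} → fail.
1 of 3 fail.

1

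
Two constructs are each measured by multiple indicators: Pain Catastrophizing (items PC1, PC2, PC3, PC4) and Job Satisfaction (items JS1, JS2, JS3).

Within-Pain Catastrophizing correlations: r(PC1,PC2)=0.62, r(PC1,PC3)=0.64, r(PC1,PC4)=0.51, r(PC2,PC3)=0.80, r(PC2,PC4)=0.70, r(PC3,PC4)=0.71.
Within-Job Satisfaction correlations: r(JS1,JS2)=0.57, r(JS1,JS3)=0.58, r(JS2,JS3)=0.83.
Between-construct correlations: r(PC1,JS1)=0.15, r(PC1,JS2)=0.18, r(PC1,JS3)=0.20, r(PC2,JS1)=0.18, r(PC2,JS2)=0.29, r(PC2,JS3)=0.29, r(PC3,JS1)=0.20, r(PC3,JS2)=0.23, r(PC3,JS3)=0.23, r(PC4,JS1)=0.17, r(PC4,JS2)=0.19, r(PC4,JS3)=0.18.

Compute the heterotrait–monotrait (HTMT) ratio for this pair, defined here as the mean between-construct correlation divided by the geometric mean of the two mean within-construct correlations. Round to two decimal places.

Between-construct mean = 2.49/12 = 0.2075.
Mean within-PC = 3.98/6 = 0.6633; mean within-JS = 1.98/3 = 0.6600.
Geometric mean = √(0.6633 × 0.6600) = 0.6616.
HTMT = 0.2075 / 0.6616 = 0.31.

0.31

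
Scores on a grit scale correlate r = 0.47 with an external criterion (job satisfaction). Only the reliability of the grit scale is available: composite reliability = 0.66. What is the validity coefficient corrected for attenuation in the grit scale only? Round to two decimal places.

Single correction: r_c = r_obs / √r_xx = 0.47 / √0.66 = 0.47 / 0.8124 ≈ 0.58.

0.58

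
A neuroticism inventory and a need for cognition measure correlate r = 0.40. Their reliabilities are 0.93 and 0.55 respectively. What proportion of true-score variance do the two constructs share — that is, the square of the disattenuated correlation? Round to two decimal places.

0.31

Disattenuated r = 0.40 / √(0.93 × 0.55) = 0.40 / 0.7152 = 0.5593.
Shared true-score variance = 0.5593² = 0.3128 ≈ 0.31.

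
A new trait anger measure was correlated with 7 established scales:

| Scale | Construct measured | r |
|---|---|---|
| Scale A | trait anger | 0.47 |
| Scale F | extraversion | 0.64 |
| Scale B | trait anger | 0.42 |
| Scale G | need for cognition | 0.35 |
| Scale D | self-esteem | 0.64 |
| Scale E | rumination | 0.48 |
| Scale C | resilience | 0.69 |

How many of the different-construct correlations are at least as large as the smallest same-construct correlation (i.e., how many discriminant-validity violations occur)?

4

Convergent (same construct = trait anger): Scale A, Scale B.
Smallest convergent = 0.42. Discriminant values: 0.64, 0.35, 0.64, 0.48, 0.69; count ≥ 0.42 → 4.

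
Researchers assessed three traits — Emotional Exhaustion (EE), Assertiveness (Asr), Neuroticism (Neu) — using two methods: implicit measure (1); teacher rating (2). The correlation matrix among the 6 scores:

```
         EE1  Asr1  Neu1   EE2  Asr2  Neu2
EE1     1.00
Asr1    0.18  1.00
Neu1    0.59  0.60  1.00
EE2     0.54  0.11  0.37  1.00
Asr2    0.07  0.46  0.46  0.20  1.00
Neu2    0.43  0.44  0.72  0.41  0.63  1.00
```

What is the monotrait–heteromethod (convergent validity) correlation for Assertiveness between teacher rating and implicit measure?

0.46

Same trait (Asr), different methods: r(Asr2, Asr1) = 0.46.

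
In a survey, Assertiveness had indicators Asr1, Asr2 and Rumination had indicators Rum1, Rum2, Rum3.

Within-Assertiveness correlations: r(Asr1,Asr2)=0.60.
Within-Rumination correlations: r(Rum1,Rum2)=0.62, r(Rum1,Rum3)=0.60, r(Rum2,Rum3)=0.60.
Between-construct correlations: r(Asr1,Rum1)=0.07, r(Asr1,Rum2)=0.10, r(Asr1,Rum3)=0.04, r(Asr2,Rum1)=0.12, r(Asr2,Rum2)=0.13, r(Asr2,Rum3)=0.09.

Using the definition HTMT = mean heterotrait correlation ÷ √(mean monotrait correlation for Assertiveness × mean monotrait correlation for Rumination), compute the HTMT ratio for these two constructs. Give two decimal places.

Mean heterotrait r = 0.55/6 = 0.0917.
Mean within-Asr = 0.60/1 = 0.6000; mean within-Rum = 1.82/3 = 0.6067.
Geometric mean = √(0.6000 × 0.6067) = 0.6033.
HTMT = 0.0917 / 0.6033 = 0.15.

0.15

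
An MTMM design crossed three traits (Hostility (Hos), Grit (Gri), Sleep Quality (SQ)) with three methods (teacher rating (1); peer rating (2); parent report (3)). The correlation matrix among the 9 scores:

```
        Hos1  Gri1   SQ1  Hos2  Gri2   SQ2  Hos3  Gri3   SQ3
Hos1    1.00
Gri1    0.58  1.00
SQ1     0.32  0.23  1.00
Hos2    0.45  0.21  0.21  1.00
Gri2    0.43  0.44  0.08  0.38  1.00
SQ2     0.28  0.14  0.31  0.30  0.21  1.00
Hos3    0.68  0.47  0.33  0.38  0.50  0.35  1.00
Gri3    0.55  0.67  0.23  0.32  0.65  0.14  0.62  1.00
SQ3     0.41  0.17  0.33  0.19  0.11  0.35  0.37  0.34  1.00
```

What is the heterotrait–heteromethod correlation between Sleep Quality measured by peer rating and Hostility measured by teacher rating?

Different traits and methods: r(SQ2, Hos1) = 0.28.

0.28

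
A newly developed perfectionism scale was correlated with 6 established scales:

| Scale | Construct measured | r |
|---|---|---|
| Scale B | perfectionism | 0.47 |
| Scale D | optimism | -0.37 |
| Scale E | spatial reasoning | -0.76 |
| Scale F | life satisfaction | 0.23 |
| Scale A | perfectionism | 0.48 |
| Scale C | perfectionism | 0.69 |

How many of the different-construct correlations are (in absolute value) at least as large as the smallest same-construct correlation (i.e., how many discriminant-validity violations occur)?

1

Convergent (same construct = perfectionism): Scale B, Scale A, Scale C.
Smallest convergent = 0.47. Discriminant |r|: 0.37, 0.76, 0.23; count ≥ 0.47 → 1.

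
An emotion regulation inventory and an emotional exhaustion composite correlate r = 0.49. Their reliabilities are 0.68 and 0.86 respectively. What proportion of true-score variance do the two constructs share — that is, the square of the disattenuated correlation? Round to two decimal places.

Disattenuated r = 0.49 / √(0.68 × 0.86) = 0.49 / 0.7647 = 0.6408.
Shared true-score variance = 0.6408² = 0.4106 ≈ 0.41.

0.41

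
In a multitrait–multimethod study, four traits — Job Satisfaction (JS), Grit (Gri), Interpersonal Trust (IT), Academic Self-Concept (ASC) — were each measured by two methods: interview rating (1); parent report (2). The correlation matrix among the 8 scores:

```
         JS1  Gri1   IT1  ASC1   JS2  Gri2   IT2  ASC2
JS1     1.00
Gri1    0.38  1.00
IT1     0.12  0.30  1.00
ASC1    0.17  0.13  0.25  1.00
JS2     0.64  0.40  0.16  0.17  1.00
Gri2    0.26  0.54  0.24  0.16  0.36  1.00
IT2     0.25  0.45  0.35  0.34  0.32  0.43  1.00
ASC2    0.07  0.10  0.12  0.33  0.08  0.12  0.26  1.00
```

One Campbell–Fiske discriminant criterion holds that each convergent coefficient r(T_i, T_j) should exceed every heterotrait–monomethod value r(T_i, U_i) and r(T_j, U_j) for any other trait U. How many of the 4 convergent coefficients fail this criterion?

1

Each convergent coefficient versus the relevant comparison correlations:
JS (methods 1·2): 0.64 vs {0.38, 0.36, 0.12, 0.32, 0.17, 0.08} → pass.
Gri (methods 1·2): 0.54 vs {0.38, 0.36, 0.30, 0.43, 0.13, 0.12} → pass.
IT (methods 1·2): 0.35 vs {0.12, 0.32, 0.30, 0.43, 0.25, 0.26} → fail.
ASC (methods 1·2): 0.33 vs {0.17, 0.08, 0.13, 0.12, 0.25, 0.26} → pass.
1 of 4 fail.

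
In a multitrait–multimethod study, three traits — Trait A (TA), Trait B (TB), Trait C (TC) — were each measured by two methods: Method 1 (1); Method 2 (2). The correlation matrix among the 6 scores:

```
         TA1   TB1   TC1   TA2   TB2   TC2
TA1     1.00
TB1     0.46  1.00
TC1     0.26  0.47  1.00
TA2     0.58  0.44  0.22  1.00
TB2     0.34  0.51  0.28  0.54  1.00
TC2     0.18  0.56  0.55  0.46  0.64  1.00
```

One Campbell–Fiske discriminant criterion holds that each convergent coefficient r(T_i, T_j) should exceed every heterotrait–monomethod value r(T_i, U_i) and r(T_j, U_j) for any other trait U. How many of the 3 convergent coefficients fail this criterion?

Checking each validity diagonal entry against its comparison values:
TA (methods 1·2): 0.58 vs {0.46, 0.54, 0.26, 0.46} → pass.
TB (methods 1·2): 0.51 vs {0.46, 0.54, 0.47, 0.64} → fail.
TC (methods 1·2): 0.55 vs {0.26, 0.46, 0.47, 0.64} → fail.
2 of 3 fail.

2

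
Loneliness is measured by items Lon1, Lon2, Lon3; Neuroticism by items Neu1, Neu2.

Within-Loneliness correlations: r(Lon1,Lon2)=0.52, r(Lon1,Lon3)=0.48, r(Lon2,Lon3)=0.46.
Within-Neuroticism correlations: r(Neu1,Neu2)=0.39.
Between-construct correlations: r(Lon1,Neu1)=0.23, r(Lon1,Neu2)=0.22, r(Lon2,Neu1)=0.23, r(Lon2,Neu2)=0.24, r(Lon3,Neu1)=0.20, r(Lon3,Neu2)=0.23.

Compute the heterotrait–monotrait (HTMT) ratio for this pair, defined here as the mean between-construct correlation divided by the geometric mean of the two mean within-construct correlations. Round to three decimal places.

Between-construct mean = 1.35/6 = 0.2250.
Mean within-Lon = 1.46/3 = 0.4867; mean within-Neu = 0.39/1 = 0.3900.
Geometric mean = √(0.4867 × 0.3900) = 0.4357.
HTMT = 0.2250 / 0.4357 = 0.516.

0.516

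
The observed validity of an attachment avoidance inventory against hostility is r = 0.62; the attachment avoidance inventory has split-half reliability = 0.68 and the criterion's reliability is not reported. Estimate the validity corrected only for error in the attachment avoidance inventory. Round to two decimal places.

Single correction: r_c = r_obs / √r_xx = 0.62 / √0.68 = 0.62 / 0.8246 ≈ 0.75.

0.75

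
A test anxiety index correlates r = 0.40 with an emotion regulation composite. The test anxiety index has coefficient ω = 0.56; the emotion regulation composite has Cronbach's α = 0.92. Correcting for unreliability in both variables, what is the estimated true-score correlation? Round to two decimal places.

0.56

r_true = r_obs / √(r_xx · r_yy) = 0.40 / √(0.56 × 0.92) = 0.40 / √0.5152 = 0.40 / 0.7178 ≈ 0.56.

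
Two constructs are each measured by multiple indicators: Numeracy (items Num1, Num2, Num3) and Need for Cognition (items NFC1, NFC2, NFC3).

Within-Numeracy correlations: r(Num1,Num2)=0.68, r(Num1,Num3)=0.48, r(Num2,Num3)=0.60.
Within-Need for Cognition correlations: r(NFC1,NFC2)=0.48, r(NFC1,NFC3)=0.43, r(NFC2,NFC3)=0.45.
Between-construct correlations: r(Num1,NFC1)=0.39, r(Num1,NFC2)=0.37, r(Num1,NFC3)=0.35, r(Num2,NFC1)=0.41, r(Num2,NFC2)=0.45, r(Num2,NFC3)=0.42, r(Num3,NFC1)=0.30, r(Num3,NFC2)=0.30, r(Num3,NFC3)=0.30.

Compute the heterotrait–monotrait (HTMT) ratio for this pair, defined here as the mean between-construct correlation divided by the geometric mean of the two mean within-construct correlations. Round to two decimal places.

0.71

Between-construct mean = 3.29/9 = 0.3656.
Mean within-Num = 1.76/3 = 0.5867; mean within-NFC = 1.36/3 = 0.4533.
Geometric mean = √(0.5867 × 0.4533) = 0.5157.
HTMT = 0.3656 / 0.5157 = 0.71.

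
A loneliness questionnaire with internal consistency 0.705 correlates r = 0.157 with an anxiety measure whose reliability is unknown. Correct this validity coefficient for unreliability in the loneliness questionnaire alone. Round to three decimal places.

Single correction: r_c = r_obs / √r_xx = 0.157 / √0.705 = 0.157 / 0.8396 ≈ 0.187.

0.187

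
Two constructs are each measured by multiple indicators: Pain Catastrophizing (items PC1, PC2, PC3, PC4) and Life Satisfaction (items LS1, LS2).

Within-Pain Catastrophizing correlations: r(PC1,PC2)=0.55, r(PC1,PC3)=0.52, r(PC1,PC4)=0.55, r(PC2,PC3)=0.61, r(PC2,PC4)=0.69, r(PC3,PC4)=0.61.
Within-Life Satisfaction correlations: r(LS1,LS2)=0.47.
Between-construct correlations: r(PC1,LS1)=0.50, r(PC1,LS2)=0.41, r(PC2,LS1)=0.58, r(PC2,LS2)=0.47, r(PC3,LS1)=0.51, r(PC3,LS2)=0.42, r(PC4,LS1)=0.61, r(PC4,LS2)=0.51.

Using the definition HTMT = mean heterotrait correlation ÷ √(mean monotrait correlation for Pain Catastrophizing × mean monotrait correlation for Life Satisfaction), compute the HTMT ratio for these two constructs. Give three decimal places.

Mean between = 4.01/8 = 0.5013.
Mean within-PC = 3.53/6 = 0.5883; mean within-LS = 0.47/1 = 0.4700.
Geometric mean = √(0.5883 × 0.4700) = 0.5258.
HTMT = 0.5013 / 0.5258 = 0.953.

0.953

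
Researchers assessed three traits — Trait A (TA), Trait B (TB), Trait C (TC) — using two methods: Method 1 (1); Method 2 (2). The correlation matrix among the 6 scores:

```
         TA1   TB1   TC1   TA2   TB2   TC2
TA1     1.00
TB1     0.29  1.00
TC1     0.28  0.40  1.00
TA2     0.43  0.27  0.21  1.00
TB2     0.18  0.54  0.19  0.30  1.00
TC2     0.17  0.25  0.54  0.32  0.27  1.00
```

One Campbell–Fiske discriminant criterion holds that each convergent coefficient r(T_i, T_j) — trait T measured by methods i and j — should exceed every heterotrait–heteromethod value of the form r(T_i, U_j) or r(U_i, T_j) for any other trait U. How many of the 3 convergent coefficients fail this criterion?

Checking each validity diagonal entry against its comparison values:
TA (methods 1·2): 0.43 vs {0.18, 0.27, 0.17, 0.21} → pass.
TB (methods 1·2): 0.54 vs {0.27, 0.18, 0.25, 0.19} → pass.
TC (methods 1·2): 0.54 vs {0.21, 0.17, 0.19, 0.25} → pass.
0 of 3 fail.

0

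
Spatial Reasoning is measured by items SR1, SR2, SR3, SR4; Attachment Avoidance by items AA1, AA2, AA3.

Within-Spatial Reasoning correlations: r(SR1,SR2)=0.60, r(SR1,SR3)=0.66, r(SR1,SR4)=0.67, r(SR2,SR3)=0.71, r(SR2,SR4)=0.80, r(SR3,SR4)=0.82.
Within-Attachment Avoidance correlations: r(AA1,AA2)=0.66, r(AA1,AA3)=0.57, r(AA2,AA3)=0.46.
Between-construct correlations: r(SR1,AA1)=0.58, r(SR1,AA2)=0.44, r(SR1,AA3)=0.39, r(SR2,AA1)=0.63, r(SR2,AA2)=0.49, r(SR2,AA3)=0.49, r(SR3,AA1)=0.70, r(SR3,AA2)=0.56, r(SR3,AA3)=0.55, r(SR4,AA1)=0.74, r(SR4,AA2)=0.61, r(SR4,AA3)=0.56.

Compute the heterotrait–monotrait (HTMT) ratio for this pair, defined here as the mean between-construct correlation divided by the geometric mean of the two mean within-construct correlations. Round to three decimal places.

Between-construct mean = 6.74/12 = 0.5617.
Mean within-SR = 4.26/6 = 0.7100; mean within-AA = 1.69/3 = 0.5633.
Geometric mean = √(0.7100 × 0.5633) = 0.6324.
HTMT = 0.5617 / 0.6324 = 0.888.

0.888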